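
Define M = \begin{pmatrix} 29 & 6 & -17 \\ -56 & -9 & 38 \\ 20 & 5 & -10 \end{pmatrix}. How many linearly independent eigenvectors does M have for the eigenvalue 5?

1

M − 5I = [[24, 6, -17], [-56, -14, 38], [20, 5, -15]].
This matrix has rank 2, so its null space has dimension 3 − 2 = 1.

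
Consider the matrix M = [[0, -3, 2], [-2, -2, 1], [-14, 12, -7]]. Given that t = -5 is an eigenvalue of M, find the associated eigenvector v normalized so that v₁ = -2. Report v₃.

2

M + 5I = [[5, -3, 2], [-2, 3, 1], [-14, 12, -2]].
Solving (M + 5I)v = 0 gives the eigenspace spanned by (-2, -2, 2).
With v₁ = -2, v = (-2, -2, 2), so v₃ = 2.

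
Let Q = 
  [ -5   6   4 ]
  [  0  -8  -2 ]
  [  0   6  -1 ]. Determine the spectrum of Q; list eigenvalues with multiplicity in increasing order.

Characteristic polynomial: p(s) = s^3 + 14s^2 + 65s + 100 = (s + 4)(s + 5)^2.
Roots (with multiplicity): -5, -5, -4.

-5, -5, -4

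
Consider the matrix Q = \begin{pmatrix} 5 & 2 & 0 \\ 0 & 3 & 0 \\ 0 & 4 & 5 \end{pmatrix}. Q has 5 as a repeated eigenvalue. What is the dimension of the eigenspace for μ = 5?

2

Q − 5I = [[0, 2, 0], [0, -2, 0], [0, 4, 0]].
This matrix has rank 1, so its null space has dimension 3 − 1 = 2.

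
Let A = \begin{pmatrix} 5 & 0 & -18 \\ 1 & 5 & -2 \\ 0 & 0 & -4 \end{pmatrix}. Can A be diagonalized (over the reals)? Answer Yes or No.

Characteristic polynomial: p(λ) = λ^3 - 6λ^2 - 15λ + 100 = (λ - 5)^2(λ + 4).
λ = 5 has algebraic multiplicity 2; rank(A − 5I) = 2, so geometric multiplicity = 1.
Geometric multiplicity < algebraic multiplicity, so A is not diagonalizable.

No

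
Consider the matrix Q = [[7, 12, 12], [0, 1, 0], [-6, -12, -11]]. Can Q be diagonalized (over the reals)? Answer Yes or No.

Yes

Characteristic polynomial: p(λ) = λ^3 + 3λ^2 - 9λ + 5 = (λ - 1)^2(λ + 5).
λ = 1 has algebraic multiplicity 2; rank(Q − 1I) = 1, so geometric multiplicity = 2.
Every eigenvalue has geometric = algebraic multiplicity, so Q is diagonalizable.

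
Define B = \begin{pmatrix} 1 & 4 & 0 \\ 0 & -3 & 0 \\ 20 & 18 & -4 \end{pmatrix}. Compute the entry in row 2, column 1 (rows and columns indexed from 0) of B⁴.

-670

Characteristic polynomial: λ^3 + 6λ^2 + 5λ - 12 = (λ - 1)(λ + 3)(λ + 4), so the eigenvalues are -4, -3, 1.
λ=-4: eigenvector (0, 0, 1).
λ=-3: eigenvector (-1, 1, -2).
λ=1: eigenvector (1, 0, 4).
P = [[0, -1, 1], [0, 1, 0], [1, -2, 4]], D = diag(-4, -3, 1), P⁻¹ = [[-4, -2, 1], [0, 1, 0], [1, 1, 0]].
B⁴ = P·diag(256, 81, 1)·P⁻¹ = [[1, -80, 0], [0, 81, 0], [-1020, -670, 256]].
The requested entry is -670.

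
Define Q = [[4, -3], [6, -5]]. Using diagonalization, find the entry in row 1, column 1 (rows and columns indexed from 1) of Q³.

Characteristic polynomial: s^2 + s - 2 = (s - 1)(s + 2), so the eigenvalues are -2, 1.
s=1: eigenvector (-1, -1).
s=-2: eigenvector (1, 2).
P = [[-1, 1], [-1, 2]], D = diag(1, -2), P⁻¹ = [[-2, 1], [-1, 1]].
Q³ = P·diag(1, -8)·P⁻¹ = [[10, -9], [18, -17]].
The requested entry is 10.

10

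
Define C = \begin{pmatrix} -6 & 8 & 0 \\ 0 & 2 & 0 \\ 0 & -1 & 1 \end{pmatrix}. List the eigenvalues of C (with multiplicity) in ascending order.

Characteristic polynomial: p(t) = t^3 + 3t^2 - 16t + 12 = (t - 2)(t - 1)(t + 6).
Roots (with multiplicity): -6, 1, 2.

-6, 1, 2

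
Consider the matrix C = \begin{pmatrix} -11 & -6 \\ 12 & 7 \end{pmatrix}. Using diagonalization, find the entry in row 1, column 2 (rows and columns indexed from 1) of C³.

Characteristic polynomial: s^2 + 4s - 5 = (s - 1)(s + 5), so the eigenvalues are -5, 1.
s=1: eigenvector (1, -2).
s=-5: eigenvector (1, -1).
P = [[1, 1], [-2, -1]], D = diag(1, -5), P⁻¹ = [[-1, -1], [2, 1]].
C³ = P·diag(1, -125)·P⁻¹ = [[-251, -126], [252, 127]].
The requested entry is -126.

-126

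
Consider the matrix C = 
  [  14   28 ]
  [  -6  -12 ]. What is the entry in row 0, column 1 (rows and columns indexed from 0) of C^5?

448

Characteristic polynomial: r^2 - 2r = r(r - 2), so the eigenvalues are 0, 2.
r=0: eigenvector (-2, 1).
r=2: eigenvector (7, -3).
P = [[-2, 7], [1, -3]], D = diag(0, 2), P⁻¹ = [[3, 7], [1, 2]].
C⁵ = P·diag(0, 32)·P⁻¹ = [[224, 448], [-96, -192]].
The requested entry is 448.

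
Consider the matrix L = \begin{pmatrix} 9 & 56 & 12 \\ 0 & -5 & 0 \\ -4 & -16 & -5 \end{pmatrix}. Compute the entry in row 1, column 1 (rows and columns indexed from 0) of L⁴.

Characteristic polynomial: s^3 + s^2 - 17s + 15 = (s - 3)(s - 1)(s + 5), so the eigenvalues are -5, 1, 3.
s=1: eigenvector (-3, 0, 2).
s=-5: eigenvector (-4, 1, 0).
s=3: eigenvector (-2, 0, 1).
P = [[-3, -4, -2], [0, 1, 0], [2, 0, 1]], D = diag(1, -5, 3), P⁻¹ = [[1, 4, 2], [0, 1, 0], [-2, -8, -3]].
L⁴ = P·diag(1, 625, 81)·P⁻¹ = [[321, -1216, 480], [0, 625, 0], [-160, -640, -239]].
The requested entry is 625.

625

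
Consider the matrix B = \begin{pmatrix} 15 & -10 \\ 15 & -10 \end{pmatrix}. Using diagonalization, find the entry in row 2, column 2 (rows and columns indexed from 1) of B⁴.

-1250

Characteristic polynomial: λ^2 - 5λ = λ(λ - 5), so the eigenvalues are 0, 5.
λ=5: eigenvector (-1, -1).
λ=0: eigenvector (-2, -3).
P = [[-1, -2], [-1, -3]], D = diag(5, 0), P⁻¹ = [[-3, 2], [1, -1]].
B⁴ = P·diag(625, 0)·P⁻¹ = [[1875, -1250], [1875, -1250]].
The requested entry is -1250.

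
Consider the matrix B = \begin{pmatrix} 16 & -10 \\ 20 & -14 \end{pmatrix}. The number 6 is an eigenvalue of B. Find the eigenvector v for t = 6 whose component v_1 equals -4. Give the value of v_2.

-4

B − 6I = [[10, -10], [20, -20]].
Solving (B − 6I)v = 0 gives the eigenspace spanned by (-4, -4).
With v_1 = -4, v = (-4, -4), so v_2 = -4.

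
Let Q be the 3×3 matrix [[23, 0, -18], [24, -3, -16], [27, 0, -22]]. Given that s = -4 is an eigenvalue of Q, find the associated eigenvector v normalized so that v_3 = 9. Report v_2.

0

Q + 4I = [[27, 0, -18], [24, 1, -16], [27, 0, -18]].
Solving (Q + 4I)v = 0 gives the eigenspace spanned by (6, 0, 9).
With v_3 = 9, v = (6, 0, 9), so v_2 = 0.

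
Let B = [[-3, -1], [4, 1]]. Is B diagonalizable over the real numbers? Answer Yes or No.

Characteristic polynomial: p(s) = s^2 + 2s + 1 = (s + 1)^2.
s = -1 has algebraic multiplicity 2; rank(B + 1I) = 1, so geometric multiplicity = 1.
Geometric multiplicity < algebraic multiplicity, so B is not diagonalizable.

No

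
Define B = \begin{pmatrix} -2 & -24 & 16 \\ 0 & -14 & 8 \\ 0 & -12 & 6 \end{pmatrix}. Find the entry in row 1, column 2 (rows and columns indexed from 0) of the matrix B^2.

Characteristic polynomial: s^3 + 10s^2 + 28s + 24 = (s + 2)^2(s + 6), so the eigenvalues are -6, -2, -2.
s=-2: eigenvector (4, 2, 3).
s=-6: eigenvector (2, 1, 1).
s=-2: eigenvector (1, 0, 0).
P = [[4, 2, 1], [2, 1, 0], [3, 1, 0]], D = diag(-2, -6, -2), P⁻¹ = [[0, -1, 1], [0, 3, -2], [1, -2, 0]].
B² = P·diag(4, 36, 4)·P⁻¹ = [[4, 192, -128], [0, 100, -64], [0, 96, -60]].
The requested entry is -64.

-64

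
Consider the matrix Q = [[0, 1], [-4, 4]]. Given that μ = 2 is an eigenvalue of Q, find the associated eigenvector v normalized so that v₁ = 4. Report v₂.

Q − 2I = [[-2, 1], [-4, 2]].
Solving (Q − 2I)v = 0 gives the eigenspace spanned by (4, 8).
With v₁ = 4, v = (4, 8), so v₂ = 8.

8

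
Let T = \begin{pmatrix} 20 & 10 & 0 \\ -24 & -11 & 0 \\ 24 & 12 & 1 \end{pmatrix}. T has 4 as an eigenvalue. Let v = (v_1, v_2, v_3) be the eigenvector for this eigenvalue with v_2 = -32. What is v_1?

T − 4I = [[16, 10, 0], [-24, -15, 0], [24, 12, -3]].
Solving (T − 4I)v = 0 gives the eigenspace spanned by (20, -32, 32).
With v_2 = -32, v = (20, -32, 32), so v_1 = 20.

20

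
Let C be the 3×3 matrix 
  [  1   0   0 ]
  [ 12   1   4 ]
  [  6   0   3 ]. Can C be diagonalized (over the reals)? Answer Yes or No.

Characteristic polynomial: p(μ) = μ^3 - 5μ^2 + 7μ - 3 = (μ - 3)(μ - 1)^2.
μ = 1 has algebraic multiplicity 2; rank(C − 1I) = 1, so geometric multiplicity = 2.
Every eigenvalue has geometric = algebraic multiplicity, so C is diagonalizable.

Yes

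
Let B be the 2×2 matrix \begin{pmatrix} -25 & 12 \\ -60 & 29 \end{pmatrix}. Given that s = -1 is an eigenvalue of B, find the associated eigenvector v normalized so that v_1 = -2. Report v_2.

B + 1I = [[-24, 12], [-60, 30]].
Solving (B + 1I)v = 0 gives the eigenspace spanned by (-2, -4).
With v_1 = -2, v = (-2, -4), so v_2 = -4.

-4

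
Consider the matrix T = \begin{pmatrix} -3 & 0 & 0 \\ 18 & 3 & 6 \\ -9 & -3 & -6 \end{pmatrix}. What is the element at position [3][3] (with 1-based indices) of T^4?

Characteristic polynomial: λ^3 + 6λ^2 + 9λ = λ(λ + 3)^2, so the eigenvalues are -3, -3, 0.
λ=-3: eigenvector (1, -2, -1).
λ=-3: eigenvector (0, 1, -1).
λ=0: eigenvector (0, 2, -1).
P = [[1, 0, 0], [-2, 1, 2], [-1, -1, -1]], D = diag(-3, -3, 0), P⁻¹ = [[1, 0, 0], [-4, -1, -2], [3, 1, 1]].
T⁴ = P·diag(81, 81, 0)·P⁻¹ = [[81, 0, 0], [-486, -81, -162], [243, 81, 162]].
The requested entry is 162.

162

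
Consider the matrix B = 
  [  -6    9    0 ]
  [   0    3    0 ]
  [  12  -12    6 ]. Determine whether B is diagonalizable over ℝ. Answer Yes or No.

Characteristic polynomial: p(s) = s^3 - 3s^2 - 36s + 108 = (s - 6)(s - 3)(s + 6).
All 3 eigenvalues are distinct, so B is diagonalizable.

Yes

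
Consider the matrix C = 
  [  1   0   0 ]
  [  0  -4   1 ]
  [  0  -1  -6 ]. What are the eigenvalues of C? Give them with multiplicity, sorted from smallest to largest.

Characteristic polynomial: p(t) = t^3 + 9t^2 + 15t - 25 = (t - 1)(t + 5)^2.
Roots (with multiplicity): -5, -5, 1.

-5, -5, 1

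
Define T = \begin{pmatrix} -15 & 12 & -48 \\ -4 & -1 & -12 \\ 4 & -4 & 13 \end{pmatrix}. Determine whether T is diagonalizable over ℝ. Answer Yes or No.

Characteristic polynomial: p(μ) = μ^3 + 3μ^2 - μ - 3 = (μ - 1)(μ + 1)(μ + 3).
All 3 eigenvalues are distinct, so T is diagonalizable.

Yes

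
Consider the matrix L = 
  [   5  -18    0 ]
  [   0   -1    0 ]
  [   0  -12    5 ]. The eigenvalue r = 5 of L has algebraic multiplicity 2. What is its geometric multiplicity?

L − 5I = [[0, -18, 0], [0, -6, 0], [0, -12, 0]].
This matrix has rank 1, so its null space has dimension 3 − 1 = 2.

2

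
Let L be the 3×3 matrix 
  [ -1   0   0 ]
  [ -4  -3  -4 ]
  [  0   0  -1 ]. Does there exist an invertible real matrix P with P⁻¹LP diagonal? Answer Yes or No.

Characteristic polynomial: p(λ) = λ^3 + 5λ^2 + 7λ + 3 = (λ + 1)^2(λ + 3).
λ = -1 has algebraic multiplicity 2; rank(L + 1I) = 1, so geometric multiplicity = 2.
Every eigenvalue has geometric = algebraic multiplicity, so L is diagonalizable.

Yes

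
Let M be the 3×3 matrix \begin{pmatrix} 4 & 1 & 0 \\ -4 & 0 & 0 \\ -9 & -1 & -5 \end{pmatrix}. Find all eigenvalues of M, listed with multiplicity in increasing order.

-5, 2, 2

Characteristic polynomial: p(s) = s^3 + s^2 - 16s + 20 = (s - 2)^2(s + 5).
Roots (with multiplicity): -5, 2, 2.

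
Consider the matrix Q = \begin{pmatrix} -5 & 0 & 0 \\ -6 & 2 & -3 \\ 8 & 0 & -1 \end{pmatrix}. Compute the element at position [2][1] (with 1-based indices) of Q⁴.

Characteristic polynomial: λ^3 + 4λ^2 - 7λ - 10 = (λ - 2)(λ + 1)(λ + 5), so the eigenvalues are -5, -1, 2.
λ=-5: eigenvector (1, 0, -2).
λ=2: eigenvector (0, 1, 0).
λ=-1: eigenvector (0, 1, 1).
P = [[1, 0, 0], [0, 1, 1], [-2, 0, 1]], D = diag(-5, 2, -1), P⁻¹ = [[1, 0, 0], [-2, 1, -1], [2, 0, 1]].
Q⁴ = P·diag(625, 16, 1)·P⁻¹ = [[625, 0, 0], [-30, 16, -15], [-1248, 0, 1]].
The requested entry is -30.

-30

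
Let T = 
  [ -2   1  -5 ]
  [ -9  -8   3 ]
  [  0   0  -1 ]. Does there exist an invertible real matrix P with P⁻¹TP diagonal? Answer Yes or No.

No

Characteristic polynomial: p(r) = r^3 + 11r^2 + 35r + 25 = (r + 1)(r + 5)^2.
r = -5 has algebraic multiplicity 2; rank(T + 5I) = 2, so geometric multiplicity = 1.
Geometric multiplicity < algebraic multiplicity, so T is not diagonalizable.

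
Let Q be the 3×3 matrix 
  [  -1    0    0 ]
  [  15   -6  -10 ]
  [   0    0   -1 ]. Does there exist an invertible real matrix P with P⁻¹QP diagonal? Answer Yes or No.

Characteristic polynomial: p(r) = r^3 + 8r^2 + 13r + 6 = (r + 1)^2(r + 6).
r = -1 has algebraic multiplicity 2; rank(Q + 1I) = 1, so geometric multiplicity = 2.
Every eigenvalue has geometric = algebraic multiplicity, so Q is diagonalizable.

Yes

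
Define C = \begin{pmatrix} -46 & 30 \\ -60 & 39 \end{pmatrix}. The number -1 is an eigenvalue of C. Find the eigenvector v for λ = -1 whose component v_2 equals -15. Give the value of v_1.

-10

C + 1I = [[-45, 30], [-60, 40]].
Solving (C + 1I)v = 0 gives the eigenspace spanned by (-10, -15).
With v_2 = -15, v = (-10, -15), so v_1 = -10.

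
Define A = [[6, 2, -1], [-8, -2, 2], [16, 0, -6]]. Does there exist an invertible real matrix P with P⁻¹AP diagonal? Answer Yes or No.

No

Characteristic polynomial: p(s) = s^3 + 2s^2 - 4s - 8 = (s - 2)(s + 2)^2.
s = -2 has algebraic multiplicity 2; rank(A + 2I) = 2, so geometric multiplicity = 1.
Geometric multiplicity < algebraic multiplicity, so A is not diagonalizable.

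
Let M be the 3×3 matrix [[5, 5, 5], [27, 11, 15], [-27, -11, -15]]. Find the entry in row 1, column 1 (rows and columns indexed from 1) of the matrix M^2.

25

Characteristic polynomial: μ^3 - μ^2 - 20μ = μ(μ - 5)(μ + 4), so the eigenvalues are -4, 0, 5.
μ=5: eigenvector (1, 3, -3).
μ=-4: eigenvector (0, 1, -1).
μ=0: eigenvector (-1, -3, 4).
P = [[1, 0, -1], [3, 1, -3], [-3, -1, 4]], D = diag(5, -4, 0), P⁻¹ = [[1, 1, 1], [-3, 1, 0], [0, 1, 1]].
M² = P·diag(25, 16, 0)·P⁻¹ = [[25, 25, 25], [27, 91, 75], [-27, -91, -75]].
The requested entry is 25.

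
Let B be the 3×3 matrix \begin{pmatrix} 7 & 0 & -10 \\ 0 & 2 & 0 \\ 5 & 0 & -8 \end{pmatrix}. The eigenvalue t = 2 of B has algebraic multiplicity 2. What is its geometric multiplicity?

B − 2I = [[5, 0, -10], [0, 0, 0], [5, 0, -10]].
This matrix has rank 1, so its null space has dimension 3 − 1 = 2.

2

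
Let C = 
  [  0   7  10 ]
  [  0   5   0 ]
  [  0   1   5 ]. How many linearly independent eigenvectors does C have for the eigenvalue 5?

C − 5I = [[-5, 7, 10], [0, 0, 0], [0, 1, 0]].
This matrix has rank 2, so its null space has dimension 3 − 2 = 1.

1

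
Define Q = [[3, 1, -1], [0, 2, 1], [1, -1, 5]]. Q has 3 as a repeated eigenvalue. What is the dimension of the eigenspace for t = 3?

1

Q − 3I = [[0, 1, -1], [0, -1, 1], [1, -1, 2]].
This matrix has rank 2, so its null space has dimension 3 − 2 = 1.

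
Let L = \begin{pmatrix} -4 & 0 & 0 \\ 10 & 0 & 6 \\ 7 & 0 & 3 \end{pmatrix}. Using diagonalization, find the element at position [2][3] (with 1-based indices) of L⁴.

Characteristic polynomial: λ^3 + λ^2 - 12λ = λ(λ - 3)(λ + 4), so the eigenvalues are -4, 0, 3.
λ=3: eigenvector (0, 2, 1).
λ=0: eigenvector (0, 1, 0).
λ=-4: eigenvector (1, -1, -1).
P = [[0, 0, 1], [2, 1, -1], [1, 0, -1]], D = diag(3, 0, -4), P⁻¹ = [[1, 0, 1], [-1, 1, -2], [1, 0, 0]].
L⁴ = P·diag(81, 0, 256)·P⁻¹ = [[256, 0, 0], [-94, 0, 162], [-175, 0, 81]].
The requested entry is 162.

162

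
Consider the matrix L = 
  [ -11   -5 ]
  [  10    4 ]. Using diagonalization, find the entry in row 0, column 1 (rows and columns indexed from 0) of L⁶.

46655

Characteristic polynomial: μ^2 + 7μ + 6 = (μ + 1)(μ + 6), so the eigenvalues are -6, -1.
μ=-6: eigenvector (1, -1).
μ=-1: eigenvector (1, -2).
P = [[1, 1], [-1, -2]], D = diag(-6, -1), P⁻¹ = [[2, 1], [-1, -1]].
L⁶ = P·diag(46656, 1)·P⁻¹ = [[93311, 46655], [-93310, -46654]].
The requested entry is 46655.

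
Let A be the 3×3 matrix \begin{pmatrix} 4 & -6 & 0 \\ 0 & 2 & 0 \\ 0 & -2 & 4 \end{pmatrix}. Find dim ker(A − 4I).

2

A − 4I = [[0, -6, 0], [0, -2, 0], [0, -2, 0]].
This matrix has rank 1, so its null space has dimension 3 − 1 = 2.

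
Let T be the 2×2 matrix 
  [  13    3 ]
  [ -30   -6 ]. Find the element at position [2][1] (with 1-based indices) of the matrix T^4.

Characteristic polynomial: r^2 - 7r + 12 = (r - 4)(r - 3), so the eigenvalues are 3, 4.
r=3: eigenvector (-3, 10).
r=4: eigenvector (1, -3).
P = [[-3, 1], [10, -3]], D = diag(3, 4), P⁻¹ = [[3, 1], [10, 3]].
T⁴ = P·diag(81, 256)·P⁻¹ = [[1831, 525], [-5250, -1494]].
The requested entry is -5250.

-5250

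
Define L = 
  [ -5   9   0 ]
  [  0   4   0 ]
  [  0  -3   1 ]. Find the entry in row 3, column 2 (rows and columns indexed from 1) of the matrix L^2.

-15

Characteristic polynomial: s^3 - 21s + 20 = (s - 4)(s - 1)(s + 5), so the eigenvalues are -5, 1, 4.
s=-5: eigenvector (1, 0, 0).
s=1: eigenvector (0, 0, 1).
s=4: eigenvector (1, 1, -1).
P = [[1, 0, 1], [0, 0, 1], [0, 1, -1]], D = diag(-5, 1, 4), P⁻¹ = [[1, -1, 0], [0, 1, 1], [0, 1, 0]].
L² = P·diag(25, 1, 16)·P⁻¹ = [[25, -9, 0], [0, 16, 0], [0, -15, 1]].
The requested entry is -15.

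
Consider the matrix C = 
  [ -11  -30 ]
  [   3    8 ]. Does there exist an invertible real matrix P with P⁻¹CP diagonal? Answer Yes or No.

Characteristic polynomial: p(r) = r^2 + 3r + 2 = (r + 1)(r + 2).
All 2 eigenvalues are distinct, so C is diagonalizable.

Yes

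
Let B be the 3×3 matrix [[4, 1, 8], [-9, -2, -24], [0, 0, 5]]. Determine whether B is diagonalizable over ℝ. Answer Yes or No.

No

Characteristic polynomial: p(λ) = λ^3 - 7λ^2 + 11λ - 5 = (λ - 5)(λ - 1)^2.
λ = 1 has algebraic multiplicity 2; rank(B − 1I) = 2, so geometric multiplicity = 1.
Geometric multiplicity < algebraic multiplicity, so B is not diagonalizable.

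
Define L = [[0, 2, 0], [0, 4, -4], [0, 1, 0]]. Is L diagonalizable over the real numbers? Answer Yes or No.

Characteristic polynomial: p(t) = t^3 - 4t^2 + 4t = t(t - 2)^2.
t = 2 has algebraic multiplicity 2; rank(L − 2I) = 2, so geometric multiplicity = 1.
Geometric multiplicity < algebraic multiplicity, so L is not diagonalizable.

No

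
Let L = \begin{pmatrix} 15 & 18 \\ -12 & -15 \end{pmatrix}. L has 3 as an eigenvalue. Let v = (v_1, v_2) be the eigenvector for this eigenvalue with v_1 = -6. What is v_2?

4

L − 3I = [[12, 18], [-12, -18]].
Solving (L − 3I)v = 0 gives the eigenspace spanned by (-6, 4).
With v_1 = -6, v = (-6, 4), so v_2 = 4.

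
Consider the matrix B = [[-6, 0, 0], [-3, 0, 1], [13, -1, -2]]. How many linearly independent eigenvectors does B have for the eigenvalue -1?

B + 1I = [[-5, 0, 0], [-3, 1, 1], [13, -1, -1]].
This matrix has rank 2, so its null space has dimension 3 − 2 = 1.

1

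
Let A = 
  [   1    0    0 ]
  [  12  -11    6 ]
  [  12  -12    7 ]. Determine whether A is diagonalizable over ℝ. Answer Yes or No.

Characteristic polynomial: p(μ) = μ^3 + 3μ^2 - 9μ + 5 = (μ - 1)^2(μ + 5).
μ = 1 has algebraic multiplicity 2; rank(A − 1I) = 1, so geometric multiplicity = 2.
Every eigenvalue has geometric = algebraic multiplicity, so A is diagonalizable.

Yes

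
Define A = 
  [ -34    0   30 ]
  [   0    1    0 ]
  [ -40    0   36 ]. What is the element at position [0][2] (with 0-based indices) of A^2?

Characteristic polynomial: s^3 - 3s^2 - 22s + 24 = (s - 6)(s - 1)(s + 4), so the eigenvalues are -4, 1, 6.
s=1: eigenvector (0, 1, 0).
s=6: eigenvector (3, 0, 4).
s=-4: eigenvector (-1, 0, -1).
P = [[0, 3, -1], [1, 0, 0], [0, 4, -1]], D = diag(1, 6, -4), P⁻¹ = [[0, 1, 0], [-1, 0, 1], [-4, 0, 3]].
A² = P·diag(1, 36, 16)·P⁻¹ = [[-44, 0, 60], [0, 1, 0], [-80, 0, 96]].
The requested entry is 60.

60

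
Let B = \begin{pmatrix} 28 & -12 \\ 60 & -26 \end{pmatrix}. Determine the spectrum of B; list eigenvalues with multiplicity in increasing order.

-2, 4

Characteristic polynomial: p(μ) = μ^2 - 2μ - 8 = (μ - 4)(μ + 2).
Roots (with multiplicity): -2, 4.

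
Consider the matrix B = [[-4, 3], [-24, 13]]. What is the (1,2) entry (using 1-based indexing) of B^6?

34587

Characteristic polynomial: λ^2 - 9λ + 20 = (λ - 5)(λ - 4), so the eigenvalues are 4, 5.
λ=5: eigenvector (1, 3).
λ=4: eigenvector (-3, -8).
P = [[1, -3], [3, -8]], D = diag(5, 4), P⁻¹ = [[-8, 3], [-3, 1]].
B⁶ = P·diag(15625, 4096)·P⁻¹ = [[-88136, 34587], [-276696, 107857]].
The requested entry is 34587.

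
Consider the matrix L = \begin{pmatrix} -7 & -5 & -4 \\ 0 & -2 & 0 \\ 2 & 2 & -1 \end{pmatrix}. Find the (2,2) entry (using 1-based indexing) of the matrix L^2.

4

Characteristic polynomial: s^3 + 10s^2 + 31s + 30 = (s + 2)(s + 3)(s + 5), so the eigenvalues are -5, -3, -2.
s=-3: eigenvector (-1, 0, 1).
s=-2: eigenvector (-1, 1, 0).
s=-5: eigenvector (2, 0, -1).
P = [[-1, -1, 2], [0, 1, 0], [1, 0, -1]], D = diag(-3, -2, -5), P⁻¹ = [[1, 1, 2], [0, 1, 0], [1, 1, 1]].
L² = P·diag(9, 4, 25)·P⁻¹ = [[41, 37, 32], [0, 4, 0], [-16, -16, -7]].
The requested entry is 4.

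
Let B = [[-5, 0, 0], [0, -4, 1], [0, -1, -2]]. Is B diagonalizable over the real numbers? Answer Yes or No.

Characteristic polynomial: p(λ) = λ^3 + 11λ^2 + 39λ + 45 = (λ + 3)^2(λ + 5).
λ = -3 has algebraic multiplicity 2; rank(B + 3I) = 2, so geometric multiplicity = 1.
Geometric multiplicity < algebraic multiplicity, so B is not diagonalizable.

No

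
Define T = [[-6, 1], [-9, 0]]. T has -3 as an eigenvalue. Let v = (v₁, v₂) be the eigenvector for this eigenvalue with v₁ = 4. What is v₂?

T + 3I = [[-3, 1], [-9, 3]].
Solving (T + 3I)v = 0 gives the eigenspace spanned by (4, 12).
With v₁ = 4, v = (4, 12), so v₂ = 12.

12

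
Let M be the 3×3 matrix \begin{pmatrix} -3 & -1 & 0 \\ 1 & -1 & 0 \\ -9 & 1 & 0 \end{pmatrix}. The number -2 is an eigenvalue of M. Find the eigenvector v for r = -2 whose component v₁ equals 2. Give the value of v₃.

10

M + 2I = [[-1, -1, 0], [1, 1, 0], [-9, 1, 2]].
Solving (M + 2I)v = 0 gives the eigenspace spanned by (2, -2, 10).
With v₁ = 2, v = (2, -2, 10), so v₃ = 10.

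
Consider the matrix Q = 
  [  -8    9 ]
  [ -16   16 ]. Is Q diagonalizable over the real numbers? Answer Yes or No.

Characteristic polynomial: p(r) = r^2 - 8r + 16 = (r - 4)^2.
r = 4 has algebraic multiplicity 2; rank(Q − 4I) = 1, so geometric multiplicity = 1.
Geometric multiplicity < algebraic multiplicity, so Q is not diagonalizable.

No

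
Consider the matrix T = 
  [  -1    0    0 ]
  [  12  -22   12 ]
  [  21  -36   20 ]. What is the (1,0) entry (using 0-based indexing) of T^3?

144

Characteristic polynomial: s^3 + 3s^2 - 6s - 8 = (s - 2)(s + 1)(s + 4), so the eigenvalues are -4, -1, 2.
s=-1: eigenvector (1, 0, -1).
s=2: eigenvector (0, 1, 2).
s=-4: eigenvector (0, -2, -3).
P = [[1, 0, 0], [0, 1, -2], [-1, 2, -3]], D = diag(-1, 2, -4), P⁻¹ = [[1, 0, 0], [2, -3, 2], [1, -2, 1]].
T³ = P·diag(-1, 8, -64)·P⁻¹ = [[-1, 0, 0], [144, -280, 144], [225, -432, 224]].
The requested entry is 144.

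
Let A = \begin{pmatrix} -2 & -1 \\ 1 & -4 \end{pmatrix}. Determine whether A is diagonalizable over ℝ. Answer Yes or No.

Characteristic polynomial: p(λ) = λ^2 + 6λ + 9 = (λ + 3)^2.
λ = -3 has algebraic multiplicity 2; rank(A + 3I) = 1, so geometric multiplicity = 1.
Geometric multiplicity < algebraic multiplicity, so A is not diagonalizable.

No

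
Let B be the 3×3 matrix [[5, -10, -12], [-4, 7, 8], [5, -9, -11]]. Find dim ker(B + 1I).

B + 1I = [[6, -10, -12], [-4, 8, 8], [5, -9, -10]].
This matrix has rank 2, so its null space has dimension 3 − 2 = 1.

1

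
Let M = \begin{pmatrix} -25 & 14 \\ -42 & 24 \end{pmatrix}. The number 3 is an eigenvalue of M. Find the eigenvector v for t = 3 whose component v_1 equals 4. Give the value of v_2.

M − 3I = [[-28, 14], [-42, 21]].
Solving (M − 3I)v = 0 gives the eigenspace spanned by (4, 8).
With v_1 = 4, v = (4, 8), so v_2 = 8.

8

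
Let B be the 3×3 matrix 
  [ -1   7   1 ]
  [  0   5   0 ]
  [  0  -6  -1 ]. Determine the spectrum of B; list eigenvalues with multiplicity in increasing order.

-1, -1, 5

Characteristic polynomial: p(s) = s^3 - 3s^2 - 9s - 5 = (s - 5)(s + 1)^2.
Roots (with multiplicity): -1, -1, 5.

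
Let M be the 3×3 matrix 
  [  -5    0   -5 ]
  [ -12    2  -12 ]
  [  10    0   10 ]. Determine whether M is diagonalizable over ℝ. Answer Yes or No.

Yes

Characteristic polynomial: p(μ) = μ^3 - 7μ^2 + 10μ = μ(μ - 5)(μ - 2).
All 3 eigenvalues are distinct, so M is diagonalizable.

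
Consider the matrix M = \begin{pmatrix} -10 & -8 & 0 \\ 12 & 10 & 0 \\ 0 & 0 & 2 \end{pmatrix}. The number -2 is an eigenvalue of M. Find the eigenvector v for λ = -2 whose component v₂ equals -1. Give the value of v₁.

1

M + 2I = [[-8, -8, 0], [12, 12, 0], [0, 0, 4]].
Solving (M + 2I)v = 0 gives the eigenspace spanned by (1, -1, 0).
With v₂ = -1, v = (1, -1, 0), so v₁ = 1.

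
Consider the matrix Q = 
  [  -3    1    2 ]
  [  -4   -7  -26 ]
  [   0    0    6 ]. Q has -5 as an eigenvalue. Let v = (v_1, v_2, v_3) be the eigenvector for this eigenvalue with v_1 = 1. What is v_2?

Q + 5I = [[2, 1, 2], [-4, -2, -26], [0, 0, 11]].
Solving (Q + 5I)v = 0 gives the eigenspace spanned by (1, -2, 0).
With v_1 = 1, v = (1, -2, 0), so v_2 = -2.

-2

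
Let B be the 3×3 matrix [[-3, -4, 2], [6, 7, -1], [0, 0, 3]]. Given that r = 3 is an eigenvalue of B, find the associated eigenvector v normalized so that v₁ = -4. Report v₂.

6

B − 3I = [[-6, -4, 2], [6, 4, -1], [0, 0, 0]].
Solving (B − 3I)v = 0 gives the eigenspace spanned by (-4, 6, 0).
With v₁ = -4, v = (-4, 6, 0), so v₂ = 6.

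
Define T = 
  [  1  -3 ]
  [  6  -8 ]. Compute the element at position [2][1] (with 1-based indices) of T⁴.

-1218

Characteristic polynomial: μ^2 + 7μ + 10 = (μ + 2)(μ + 5), so the eigenvalues are -5, -2.
μ=-2: eigenvector (1, 1).
μ=-5: eigenvector (1, 2).
P = [[1, 1], [1, 2]], D = diag(-2, -5), P⁻¹ = [[2, -1], [-1, 1]].
T⁴ = P·diag(16, 625)·P⁻¹ = [[-593, 609], [-1218, 1234]].
The requested entry is -1218.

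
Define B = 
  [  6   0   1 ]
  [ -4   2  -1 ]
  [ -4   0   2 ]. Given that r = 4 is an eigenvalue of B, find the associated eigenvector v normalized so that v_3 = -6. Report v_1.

B − 4I = [[2, 0, 1], [-4, -2, -1], [-4, 0, -2]].
Solving (B − 4I)v = 0 gives the eigenspace spanned by (3, -3, -6).
With v_3 = -6, v = (3, -3, -6), so v_1 = 3.

3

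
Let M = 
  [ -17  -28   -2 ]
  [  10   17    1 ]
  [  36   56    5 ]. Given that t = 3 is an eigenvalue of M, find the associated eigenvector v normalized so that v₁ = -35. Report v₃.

70

M − 3I = [[-20, -28, -2], [10, 14, 1], [36, 56, 2]].
Solving (M − 3I)v = 0 gives the eigenspace spanned by (-35, 20, 70).
With v₁ = -35, v = (-35, 20, 70), so v₃ = 70.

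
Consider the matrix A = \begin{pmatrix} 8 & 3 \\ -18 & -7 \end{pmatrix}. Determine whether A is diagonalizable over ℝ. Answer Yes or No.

Characteristic polynomial: p(r) = r^2 - r - 2 = (r - 2)(r + 1).
All 2 eigenvalues are distinct, so A is diagonalizable.

Yes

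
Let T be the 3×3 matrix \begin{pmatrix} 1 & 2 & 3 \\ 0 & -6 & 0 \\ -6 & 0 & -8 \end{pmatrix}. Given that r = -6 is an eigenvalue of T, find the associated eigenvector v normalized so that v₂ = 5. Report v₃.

T + 6I = [[7, 2, 3], [0, 0, 0], [-6, 0, -2]].
Solving (T + 6I)v = 0 gives the eigenspace spanned by (5, 5, -15).
With v₂ = 5, v = (5, 5, -15), so v₃ = -15.

-15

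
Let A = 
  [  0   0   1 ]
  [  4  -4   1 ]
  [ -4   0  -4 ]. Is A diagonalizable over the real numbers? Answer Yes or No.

No

Characteristic polynomial: p(μ) = μ^3 + 8μ^2 + 20μ + 16 = (μ + 2)^2(μ + 4).
μ = -2 has algebraic multiplicity 2; rank(A + 2I) = 2, so geometric multiplicity = 1.
Geometric multiplicity < algebraic multiplicity, so A is not diagonalizable.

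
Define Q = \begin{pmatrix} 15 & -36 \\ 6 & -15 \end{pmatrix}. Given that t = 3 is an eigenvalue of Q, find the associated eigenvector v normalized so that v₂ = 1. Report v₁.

3

Q − 3I = [[12, -36], [6, -18]].
Solving (Q − 3I)v = 0 gives the eigenspace spanned by (3, 1).
With v₂ = 1, v = (3, 1), so v₁ = 3.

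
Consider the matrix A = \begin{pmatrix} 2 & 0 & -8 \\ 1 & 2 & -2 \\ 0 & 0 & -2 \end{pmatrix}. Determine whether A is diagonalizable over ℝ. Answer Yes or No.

No

Characteristic polynomial: p(s) = s^3 - 2s^2 - 4s + 8 = (s - 2)^2(s + 2).
s = 2 has algebraic multiplicity 2; rank(A − 2I) = 2, so geometric multiplicity = 1.
Geometric multiplicity < algebraic multiplicity, so A is not diagonalizable.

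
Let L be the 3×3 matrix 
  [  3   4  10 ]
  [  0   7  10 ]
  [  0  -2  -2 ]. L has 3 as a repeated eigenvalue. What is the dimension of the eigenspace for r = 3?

2

L − 3I = [[0, 4, 10], [0, 4, 10], [0, -2, -5]].
This matrix has rank 1, so its null space has dimension 3 − 1 = 2.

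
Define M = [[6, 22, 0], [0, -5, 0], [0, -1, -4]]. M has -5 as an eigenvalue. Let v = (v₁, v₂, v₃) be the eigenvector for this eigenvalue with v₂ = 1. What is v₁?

-2

M + 5I = [[11, 22, 0], [0, 0, 0], [0, -1, 1]].
Solving (M + 5I)v = 0 gives the eigenspace spanned by (-2, 1, 1).
With v₂ = 1, v = (-2, 1, 1), so v₁ = -2.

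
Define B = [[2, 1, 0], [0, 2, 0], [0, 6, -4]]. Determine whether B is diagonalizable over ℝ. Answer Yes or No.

No

Characteristic polynomial: p(t) = t^3 - 12t + 16 = (t - 2)^2(t + 4).
t = 2 has algebraic multiplicity 2; rank(B − 2I) = 2, so geometric multiplicity = 1.
Geometric multiplicity < algebraic multiplicity, so B is not diagonalizable.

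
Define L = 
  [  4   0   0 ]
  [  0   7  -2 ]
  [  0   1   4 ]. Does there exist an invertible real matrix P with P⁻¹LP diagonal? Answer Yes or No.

Characteristic polynomial: p(s) = s^3 - 15s^2 + 74s - 120 = (s - 6)(s - 5)(s - 4).
All 3 eigenvalues are distinct, so L is diagonalizable.

Yes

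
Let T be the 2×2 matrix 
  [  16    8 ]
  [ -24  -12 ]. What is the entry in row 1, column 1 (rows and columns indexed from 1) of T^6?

Characteristic polynomial: λ^2 - 4λ = λ(λ - 4), so the eigenvalues are 0, 4.
λ=0: eigenvector (1, -2).
λ=4: eigenvector (2, -3).
P = [[1, 2], [-2, -3]], D = diag(0, 4), P⁻¹ = [[-3, -2], [2, 1]].
T⁶ = P·diag(0, 4096)·P⁻¹ = [[16384, 8192], [-24576, -12288]].
The requested entry is 16384.

16384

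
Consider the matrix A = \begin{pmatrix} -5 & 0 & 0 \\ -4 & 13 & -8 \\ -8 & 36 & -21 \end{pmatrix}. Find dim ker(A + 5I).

2

A + 5I = [[0, 0, 0], [-4, 18, -8], [-8, 36, -16]].
This matrix has rank 1, so its null space has dimension 3 − 1 = 2.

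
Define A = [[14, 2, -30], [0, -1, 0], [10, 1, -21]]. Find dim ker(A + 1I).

A + 1I = [[15, 2, -30], [0, 0, 0], [10, 1, -20]].
This matrix has rank 2, so its null space has dimension 3 − 2 = 1.

1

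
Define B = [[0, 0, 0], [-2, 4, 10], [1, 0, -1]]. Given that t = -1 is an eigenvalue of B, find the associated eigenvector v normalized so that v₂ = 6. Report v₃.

-3

B + 1I = [[1, 0, 0], [-2, 5, 10], [1, 0, 0]].
Solving (B + 1I)v = 0 gives the eigenspace spanned by (0, 6, -3).
With v₂ = 6, v = (0, 6, -3), so v₃ = -3.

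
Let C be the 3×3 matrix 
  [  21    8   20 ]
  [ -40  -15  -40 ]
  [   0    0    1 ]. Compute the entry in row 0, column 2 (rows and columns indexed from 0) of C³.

Characteristic polynomial: t^3 - 7t^2 + 11t - 5 = (t - 5)(t - 1)^2, so the eigenvalues are 1, 1, 5.
t=5: eigenvector (1, -2, 0).
t=1: eigenvector (-2, 5, 0).
t=1: eigenvector (-1, 0, 1).
P = [[1, -2, -1], [-2, 5, 0], [0, 0, 1]], D = diag(5, 1, 1), P⁻¹ = [[5, 2, 5], [2, 1, 2], [0, 0, 1]].
C³ = P·diag(125, 1, 1)·P⁻¹ = [[621, 248, 620], [-1240, -495, -1240], [0, 0, 1]].
The requested entry is 620.

620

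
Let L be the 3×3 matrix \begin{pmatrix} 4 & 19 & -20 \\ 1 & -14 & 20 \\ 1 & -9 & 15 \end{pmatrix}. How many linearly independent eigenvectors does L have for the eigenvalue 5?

1

L − 5I = [[-1, 19, -20], [1, -19, 20], [1, -9, 10]].
This matrix has rank 2, so its null space has dimension 3 − 2 = 1.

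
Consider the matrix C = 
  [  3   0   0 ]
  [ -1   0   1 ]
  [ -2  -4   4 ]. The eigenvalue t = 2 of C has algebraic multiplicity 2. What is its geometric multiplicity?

1

C − 2I = [[1, 0, 0], [-1, -2, 1], [-2, -4, 2]].
This matrix has rank 2, so its null space has dimension 3 − 2 = 1.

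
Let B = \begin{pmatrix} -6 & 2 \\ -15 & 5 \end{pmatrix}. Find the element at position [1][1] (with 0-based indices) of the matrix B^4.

-5

Characteristic polynomial: μ^2 + μ = μ(μ + 1), so the eigenvalues are -1, 0.
μ=0: eigenvector (1, 3).
μ=-1: eigenvector (-2, -5).
P = [[1, -2], [3, -5]], D = diag(0, -1), P⁻¹ = [[-5, 2], [-3, 1]].
B⁴ = P·diag(0, 1)·P⁻¹ = [[6, -2], [15, -5]].
The requested entry is -5.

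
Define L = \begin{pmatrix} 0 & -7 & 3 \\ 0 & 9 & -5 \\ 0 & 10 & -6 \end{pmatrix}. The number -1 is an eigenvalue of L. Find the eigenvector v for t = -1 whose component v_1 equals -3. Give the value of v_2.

-3

L + 1I = [[1, -7, 3], [0, 10, -5], [0, 10, -5]].
Solving (L + 1I)v = 0 gives the eigenspace spanned by (-3, -3, -6).
With v_1 = -3, v = (-3, -3, -6), so v_2 = -3.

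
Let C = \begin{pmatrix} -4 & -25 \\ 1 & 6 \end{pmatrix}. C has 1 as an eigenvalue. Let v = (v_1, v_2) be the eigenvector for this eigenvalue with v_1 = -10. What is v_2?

2

C − 1I = [[-5, -25], [1, 5]].
Solving (C − 1I)v = 0 gives the eigenspace spanned by (-10, 2).
With v_1 = -10, v = (-10, 2), so v_2 = 2.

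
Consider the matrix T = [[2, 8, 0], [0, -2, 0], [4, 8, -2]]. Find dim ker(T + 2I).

2

T + 2I = [[4, 8, 0], [0, 0, 0], [4, 8, 0]].
This matrix has rank 1, so its null space has dimension 3 − 1 = 2.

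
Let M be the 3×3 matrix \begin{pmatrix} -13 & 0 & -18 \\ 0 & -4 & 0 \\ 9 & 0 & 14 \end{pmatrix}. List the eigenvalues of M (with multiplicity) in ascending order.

Characteristic polynomial: p(r) = r^3 + 3r^2 - 24r - 80 = (r - 5)(r + 4)^2.
Roots (with multiplicity): -4, -4, 5.

-4, -4, 5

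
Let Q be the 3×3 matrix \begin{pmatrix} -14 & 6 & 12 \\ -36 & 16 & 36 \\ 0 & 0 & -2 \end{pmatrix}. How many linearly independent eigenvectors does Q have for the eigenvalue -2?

2

Q + 2I = [[-12, 6, 12], [-36, 18, 36], [0, 0, 0]].
This matrix has rank 1, so its null space has dimension 3 − 1 = 2.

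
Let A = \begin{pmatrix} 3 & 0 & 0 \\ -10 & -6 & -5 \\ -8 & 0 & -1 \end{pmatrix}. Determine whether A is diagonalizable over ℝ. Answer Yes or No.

Characteristic polynomial: p(μ) = μ^3 + 4μ^2 - 15μ - 18 = (μ - 3)(μ + 1)(μ + 6).
All 3 eigenvalues are distinct, so A is diagonalizable.

Yes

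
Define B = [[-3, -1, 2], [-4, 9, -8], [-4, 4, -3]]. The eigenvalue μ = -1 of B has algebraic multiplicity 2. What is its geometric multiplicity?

B + 1I = [[-2, -1, 2], [-4, 10, -8], [-4, 4, -2]].
This matrix has rank 2, so its null space has dimension 3 − 2 = 1.

1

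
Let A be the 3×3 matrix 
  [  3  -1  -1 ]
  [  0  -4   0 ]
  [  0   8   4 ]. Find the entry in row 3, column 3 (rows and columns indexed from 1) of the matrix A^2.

Characteristic polynomial: λ^3 - 3λ^2 - 16λ + 48 = (λ - 4)(λ - 3)(λ + 4), so the eigenvalues are -4, 3, 4.
λ=3: eigenvector (1, 0, 0).
λ=4: eigenvector (-1, 0, 1).
λ=-4: eigenvector (0, -1, 1).
P = [[1, -1, 0], [0, 0, -1], [0, 1, 1]], D = diag(3, 4, -4), P⁻¹ = [[1, 1, 1], [0, 1, 1], [0, -1, 0]].
A² = P·diag(9, 16, 16)·P⁻¹ = [[9, -7, -7], [0, 16, 0], [0, 0, 16]].
The requested entry is 16.

16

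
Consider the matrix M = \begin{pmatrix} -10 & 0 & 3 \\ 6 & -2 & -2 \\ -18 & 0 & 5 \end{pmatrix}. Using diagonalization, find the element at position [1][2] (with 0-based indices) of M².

Characteristic polynomial: r^3 + 7r^2 + 14r + 8 = (r + 1)(r + 2)(r + 4), so the eigenvalues are -4, -2, -1.
r=-4: eigenvector (1, -1, 2).
r=-2: eigenvector (0, 1, 0).
r=-1: eigenvector (1, 0, 3).
P = [[1, 0, 1], [-1, 1, 0], [2, 0, 3]], D = diag(-4, -2, -1), P⁻¹ = [[3, 0, -1], [3, 1, -1], [-2, 0, 1]].
M² = P·diag(16, 4, 1)·P⁻¹ = [[46, 0, -15], [-36, 4, 12], [90, 0, -29]].
The requested entry is 12.

12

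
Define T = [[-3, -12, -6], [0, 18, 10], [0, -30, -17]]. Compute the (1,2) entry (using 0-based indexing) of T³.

Characteristic polynomial: λ^3 + 2λ^2 - 9λ - 18 = (λ - 3)(λ + 2)(λ + 3), so the eigenvalues are -3, -2, 3.
λ=-3: eigenvector (1, 0, 0).
λ=-2: eigenvector (0, 1, -2).
λ=3: eigenvector (-1, 2, -3).
P = [[1, 0, -1], [0, 1, 2], [0, -2, -3]], D = diag(-3, -2, 3), P⁻¹ = [[1, 2, 1], [0, -3, -2], [0, 2, 1]].
T³ = P·diag(-27, -8, 27)·P⁻¹ = [[-27, -108, -54], [0, 132, 70], [0, -210, -113]].
The requested entry is 70.

70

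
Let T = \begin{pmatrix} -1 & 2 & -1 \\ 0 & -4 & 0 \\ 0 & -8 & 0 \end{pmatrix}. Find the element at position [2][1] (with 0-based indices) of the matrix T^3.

-128

Characteristic polynomial: r^3 + 5r^2 + 4r = r(r + 1)(r + 4), so the eigenvalues are -4, -1, 0.
r=0: eigenvector (-1, 0, 1).
r=-4: eigenvector (0, 1, 2).
r=-1: eigenvector (1, 0, 0).
P = [[-1, 0, 1], [0, 1, 0], [1, 2, 0]], D = diag(0, -4, -1), P⁻¹ = [[0, -2, 1], [0, 1, 0], [1, -2, 1]].
T³ = P·diag(0, -64, -1)·P⁻¹ = [[-1, 2, -1], [0, -64, 0], [0, -128, 0]].
The requested entry is -128.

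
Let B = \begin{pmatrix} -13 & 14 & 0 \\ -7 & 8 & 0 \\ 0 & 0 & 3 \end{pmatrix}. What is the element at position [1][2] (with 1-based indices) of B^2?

Characteristic polynomial: r^3 + 2r^2 - 21r + 18 = (r - 3)(r - 1)(r + 6), so the eigenvalues are -6, 1, 3.
r=1: eigenvector (1, 1, 0).
r=3: eigenvector (0, 0, 1).
r=-6: eigenvector (-2, -1, 0).
P = [[1, 0, -2], [1, 0, -1], [0, 1, 0]], D = diag(1, 3, -6), P⁻¹ = [[-1, 2, 0], [0, 0, 1], [-1, 1, 0]].
B² = P·diag(1, 9, 36)·P⁻¹ = [[71, -70, 0], [35, -34, 0], [0, 0, 9]].
The requested entry is -70.

-70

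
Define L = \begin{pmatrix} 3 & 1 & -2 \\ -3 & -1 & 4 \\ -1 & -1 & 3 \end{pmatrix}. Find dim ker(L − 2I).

L − 2I = [[1, 1, -2], [-3, -3, 4], [-1, -1, 1]].
This matrix has rank 2, so its null space has dimension 3 − 2 = 1.

1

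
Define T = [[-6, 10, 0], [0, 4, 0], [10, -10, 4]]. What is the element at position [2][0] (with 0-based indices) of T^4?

Characteristic polynomial: s^3 - 2s^2 - 32s + 96 = (s - 4)^2(s + 6), so the eigenvalues are -6, 4, 4.
s=-6: eigenvector (1, 0, -1).
s=4: eigenvector (1, 1, 0).
s=4: eigenvector (0, 0, 1).
P = [[1, 1, 0], [0, 1, 0], [-1, 0, 1]], D = diag(-6, 4, 4), P⁻¹ = [[1, -1, 0], [0, 1, 0], [1, -1, 1]].
T⁴ = P·diag(1296, 256, 256)·P⁻¹ = [[1296, -1040, 0], [0, 256, 0], [-1040, 1040, 256]].
The requested entry is -1040.

-1040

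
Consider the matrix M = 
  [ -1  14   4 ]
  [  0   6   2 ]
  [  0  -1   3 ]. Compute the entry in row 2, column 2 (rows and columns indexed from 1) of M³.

Characteristic polynomial: μ^3 - 8μ^2 + 11μ + 20 = (μ - 5)(μ - 4)(μ + 1), so the eigenvalues are -1, 4, 5.
μ=-1: eigenvector (1, 0, 0).
μ=4: eigenvector (2, 1, -1).
μ=5: eigenvector (4, 2, -1).
P = [[1, 2, 4], [0, 1, 2], [0, -1, -1]], D = diag(-1, 4, 5), P⁻¹ = [[1, -2, 0], [0, -1, -2], [0, 1, 1]].
M³ = P·diag(-1, 64, 125)·P⁻¹ = [[-1, 374, 244], [0, 186, 122], [0, -61, 3]].
The requested entry is 186.

186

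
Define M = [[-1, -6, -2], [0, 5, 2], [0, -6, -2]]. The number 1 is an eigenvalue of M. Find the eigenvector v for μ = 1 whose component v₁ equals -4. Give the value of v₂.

M − 1I = [[-2, -6, -2], [0, 4, 2], [0, -6, -3]].
Solving (M − 1I)v = 0 gives the eigenspace spanned by (-4, 4, -8).
With v₁ = -4, v = (-4, 4, -8), so v₂ = 4.

4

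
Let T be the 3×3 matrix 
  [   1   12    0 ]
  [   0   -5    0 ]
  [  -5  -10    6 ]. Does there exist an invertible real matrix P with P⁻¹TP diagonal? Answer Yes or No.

Yes

Characteristic polynomial: p(λ) = λ^3 - 2λ^2 - 29λ + 30 = (λ - 6)(λ - 1)(λ + 5).
All 3 eigenvalues are distinct, so T is diagonalizable.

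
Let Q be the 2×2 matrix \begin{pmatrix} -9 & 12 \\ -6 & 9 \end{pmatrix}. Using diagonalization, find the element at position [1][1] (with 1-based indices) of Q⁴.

81

Characteristic polynomial: t^2 - 9 = (t - 3)(t + 3), so the eigenvalues are -3, 3.
t=3: eigenvector (1, 1).
t=-3: eigenvector (-2, -1).
P = [[1, -2], [1, -1]], D = diag(3, -3), P⁻¹ = [[-1, 2], [-1, 1]].
Q⁴ = P·diag(81, 81)·P⁻¹ = [[81, 0], [0, 81]].
The requested entry is 81.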